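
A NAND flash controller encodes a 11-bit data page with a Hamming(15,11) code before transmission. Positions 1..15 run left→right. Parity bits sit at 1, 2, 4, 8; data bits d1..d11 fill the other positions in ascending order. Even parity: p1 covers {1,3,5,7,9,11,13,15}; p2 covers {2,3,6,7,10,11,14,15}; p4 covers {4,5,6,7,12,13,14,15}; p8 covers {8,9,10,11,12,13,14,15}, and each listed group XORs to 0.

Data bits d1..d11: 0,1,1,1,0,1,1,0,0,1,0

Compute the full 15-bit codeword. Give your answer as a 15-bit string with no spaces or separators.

110011110110010

Place data at non-parity positions: p1 p2 0 p4 1 1 1 p8 0 1 1 0 0 1 0
p1 (pos 1,3,5,7,9,11,13,15): XOR of data positions = 0⊕1⊕1⊕0⊕1⊕0⊕0 = 1
p2 (pos 2,3,6,7,10,11,14,15): XOR of data positions = 0⊕1⊕1⊕1⊕1⊕1⊕0 = 1
p4 (pos 4,5,6,7,12,13,14,15): XOR of data positions = 1⊕1⊕1⊕0⊕0⊕1⊕0 = 0
p8 (pos 8,9,10,11,12,13,14,15): XOR of data positions = 0⊕1⊕1⊕0⊕0⊕1⊕0 = 1
Codeword: 110011110110010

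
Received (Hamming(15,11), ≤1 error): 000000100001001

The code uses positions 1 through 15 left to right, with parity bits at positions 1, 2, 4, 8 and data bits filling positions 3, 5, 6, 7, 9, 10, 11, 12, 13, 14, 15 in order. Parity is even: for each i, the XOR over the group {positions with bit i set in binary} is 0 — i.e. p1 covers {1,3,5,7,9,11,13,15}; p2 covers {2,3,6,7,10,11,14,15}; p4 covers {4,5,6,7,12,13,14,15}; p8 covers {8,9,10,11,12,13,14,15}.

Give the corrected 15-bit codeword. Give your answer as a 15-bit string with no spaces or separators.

s1 (pos 1,3,5,7,9,11,13,15): 0⊕0⊕0⊕1⊕0⊕0⊕0⊕1 = 0
s2 (pos 2,3,6,7,10,11,14,15): 0⊕0⊕0⊕1⊕0⊕0⊕0⊕1 = 0
s4 (pos 4,5,6,7,12,13,14,15): 0⊕0⊕0⊕1⊕1⊕0⊕0⊕1 = 1
s8 (pos 8,9,10,11,12,13,14,15): 0⊕0⊕0⊕0⊕1⊕0⊕0⊕1 = 0
Syndrome s8…s1 = 0100 → error at position 4.
Flip position 4: 000000100001001 → 000100100001001

000100100001001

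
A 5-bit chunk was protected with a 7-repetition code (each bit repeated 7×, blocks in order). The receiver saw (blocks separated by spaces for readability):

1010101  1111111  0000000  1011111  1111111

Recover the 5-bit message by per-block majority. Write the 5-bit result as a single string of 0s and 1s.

Block 1 (1010101): 4 ones → 1
Block 2 (1111111): 7 ones → 1
Block 3 (0000000): 0 ones → 0
Block 4 (1011111): 6 ones → 1
Block 5 (1111111): 7 ones → 1

11011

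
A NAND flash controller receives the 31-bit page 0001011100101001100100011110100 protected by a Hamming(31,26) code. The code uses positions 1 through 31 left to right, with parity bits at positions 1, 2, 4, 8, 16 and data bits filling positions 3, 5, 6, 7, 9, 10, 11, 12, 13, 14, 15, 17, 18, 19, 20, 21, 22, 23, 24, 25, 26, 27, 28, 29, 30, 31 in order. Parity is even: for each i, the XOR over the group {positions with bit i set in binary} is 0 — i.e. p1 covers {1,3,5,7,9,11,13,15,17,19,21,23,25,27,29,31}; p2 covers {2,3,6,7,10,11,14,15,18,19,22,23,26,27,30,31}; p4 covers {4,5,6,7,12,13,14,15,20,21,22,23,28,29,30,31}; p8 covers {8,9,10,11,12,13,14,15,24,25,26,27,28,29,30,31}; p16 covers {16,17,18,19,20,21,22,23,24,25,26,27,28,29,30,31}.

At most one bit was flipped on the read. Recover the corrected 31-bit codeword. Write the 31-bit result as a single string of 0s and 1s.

0011011100101001100100011110100

s1 (pos 1,3,5,7,9,11,13,15,17,19,21,23,25,27,29,31): 0⊕0⊕0⊕1⊕0⊕1⊕1⊕0⊕1⊕0⊕0⊕0⊕1⊕1⊕1⊕0 = 1
s2 (pos 2,3,6,7,10,11,14,15,18,19,22,23,26,27,30,31): 0⊕0⊕1⊕1⊕0⊕1⊕0⊕0⊕0⊕0⊕0⊕0⊕1⊕1⊕0⊕0 = 1
s4 (pos 4,5,6,7,12,13,14,15,20,21,22,23,28,29,30,31): 1⊕0⊕1⊕1⊕0⊕1⊕0⊕0⊕1⊕0⊕0⊕0⊕0⊕1⊕0⊕0 = 0
s8 (pos 8,9,10,11,12,13,14,15,24,25,26,27,28,29,30,31): 1⊕0⊕0⊕1⊕0⊕1⊕0⊕0⊕1⊕1⊕1⊕1⊕0⊕1⊕0⊕0 = 0
s16 (pos 16,17,18,19,20,21,22,23,24,25,26,27,28,29,30,31): 1⊕1⊕0⊕0⊕1⊕0⊕0⊕0⊕1⊕1⊕1⊕1⊕0⊕1⊕0⊕0 = 0
Syndrome s16…s1 = 00011 → error at position 3.
Flip position 3: 0001011100101001100100011110100 → 0011011100101001100100011110100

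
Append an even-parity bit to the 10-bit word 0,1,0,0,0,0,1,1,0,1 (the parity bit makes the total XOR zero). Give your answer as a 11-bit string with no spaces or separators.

01000011010

XOR of the 10 data bits: 0⊕1⊕0⊕0⊕0⊕0⊕1⊕1⊕0⊕1 = 0
Parity bit = 0 (so all 11 bits XOR to 0).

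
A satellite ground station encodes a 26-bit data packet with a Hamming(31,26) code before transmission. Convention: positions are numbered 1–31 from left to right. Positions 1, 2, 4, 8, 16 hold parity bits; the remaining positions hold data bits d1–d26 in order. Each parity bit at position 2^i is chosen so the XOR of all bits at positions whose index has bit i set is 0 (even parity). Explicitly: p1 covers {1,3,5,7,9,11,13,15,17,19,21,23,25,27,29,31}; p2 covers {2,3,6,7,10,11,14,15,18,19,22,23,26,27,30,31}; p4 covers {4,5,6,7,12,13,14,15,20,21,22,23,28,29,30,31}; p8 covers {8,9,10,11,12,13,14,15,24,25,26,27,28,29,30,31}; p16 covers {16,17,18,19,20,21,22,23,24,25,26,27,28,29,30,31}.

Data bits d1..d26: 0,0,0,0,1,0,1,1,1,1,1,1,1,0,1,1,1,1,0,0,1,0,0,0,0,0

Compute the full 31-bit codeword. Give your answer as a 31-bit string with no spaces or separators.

1100000110111111110111100100000

Place data at non-parity positions: p1 p2 0 p4 0 0 0 p8 1 0 1 1 1 1 1 p16 1 1 0 1 1 1 1 0 0 1 0 0 0 0 0
p1 (pos 1,3,5,7,9,11,13,15,17,19,21,23,25,27,29,31): XOR of data positions = 0⊕0⊕0⊕1⊕1⊕1⊕1⊕1⊕0⊕1⊕1⊕0⊕0⊕0⊕0 = 1
p2 (pos 2,3,6,7,10,11,14,15,18,19,22,23,26,27,30,31): XOR of data positions = 0⊕0⊕0⊕0⊕1⊕1⊕1⊕1⊕0⊕1⊕1⊕1⊕0⊕0⊕0 = 1
p4 (pos 4,5,6,7,12,13,14,15,20,21,22,23,28,29,30,31): XOR of data positions = 0⊕0⊕0⊕1⊕1⊕1⊕1⊕1⊕1⊕1⊕1⊕0⊕0⊕0⊕0 = 0
p8 (pos 8,9,10,11,12,13,14,15,24,25,26,27,28,29,30,31): XOR of data positions = 1⊕0⊕1⊕1⊕1⊕1⊕1⊕0⊕0⊕1⊕0⊕0⊕0⊕0⊕0 = 1
p16 (pos 16,17,18,19,20,21,22,23,24,25,26,27,28,29,30,31): XOR of data positions = 1⊕1⊕0⊕1⊕1⊕1⊕1⊕0⊕0⊕1⊕0⊕0⊕0⊕0⊕0 = 1
Codeword: 1100000110111111110111100100000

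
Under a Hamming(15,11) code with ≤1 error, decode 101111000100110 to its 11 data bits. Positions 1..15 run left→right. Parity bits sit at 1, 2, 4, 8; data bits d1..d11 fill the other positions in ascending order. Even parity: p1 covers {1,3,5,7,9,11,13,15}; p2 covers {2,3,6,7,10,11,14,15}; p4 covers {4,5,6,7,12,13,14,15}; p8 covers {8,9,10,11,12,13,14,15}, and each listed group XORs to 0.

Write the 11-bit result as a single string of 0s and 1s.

11100101110

s1 (pos 1,3,5,7,9,11,13,15): 1⊕1⊕1⊕0⊕0⊕0⊕1⊕0 = 0
s2 (pos 2,3,6,7,10,11,14,15): 0⊕1⊕1⊕0⊕1⊕0⊕1⊕0 = 0
s4 (pos 4,5,6,7,12,13,14,15): 1⊕1⊕1⊕0⊕0⊕1⊕1⊕0 = 1
s8 (pos 8,9,10,11,12,13,14,15): 0⊕0⊕1⊕0⊕0⊕1⊕1⊕0 = 1
Syndrome s8…s1 = 1100 → error at position 12.
Flip position 12: 101111000100110 → 101111000101110
Read data bits from positions 3,5,6,7,9,10,11,12,13,14,15: 11100101110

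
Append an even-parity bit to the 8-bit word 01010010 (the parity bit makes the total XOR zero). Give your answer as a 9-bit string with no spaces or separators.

XOR of the 8 data bits: 0⊕1⊕0⊕1⊕0⊕0⊕1⊕0 = 1
Parity bit = 1 (so all 9 bits XOR to 0).

010100101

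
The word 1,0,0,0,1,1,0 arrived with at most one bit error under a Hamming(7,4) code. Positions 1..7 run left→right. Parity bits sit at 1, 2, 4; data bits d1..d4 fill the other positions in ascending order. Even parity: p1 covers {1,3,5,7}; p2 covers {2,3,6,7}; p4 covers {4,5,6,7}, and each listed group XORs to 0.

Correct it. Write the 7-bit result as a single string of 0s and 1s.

1100110

s1 (pos 1,3,5,7): 1⊕0⊕1⊕0 = 0
s2 (pos 2,3,6,7): 0⊕0⊕1⊕0 = 1
s4 (pos 4,5,6,7): 0⊕1⊕1⊕0 = 0
Syndrome s4…s1 = 010 → error at position 2.
Flip position 2: 1000110 → 1100110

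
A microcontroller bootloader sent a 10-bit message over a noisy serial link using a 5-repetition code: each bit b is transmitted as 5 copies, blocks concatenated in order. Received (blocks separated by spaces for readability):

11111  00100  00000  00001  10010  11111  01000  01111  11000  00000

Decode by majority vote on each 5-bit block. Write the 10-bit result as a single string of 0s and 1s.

Block 1 (11111): 5 ones → 1
Block 2 (00100): 1 one → 0
Block 3 (00000): 0 ones → 0
Block 4 (00001): 1 one → 0
Block 5 (10010): 2 ones → 0
Block 6 (11111): 5 ones → 1
Block 7 (01000): 1 one → 0
Block 8 (01111): 4 ones → 1
Block 9 (11000): 2 ones → 0
Block 10 (00000): 0 ones → 0

1000010100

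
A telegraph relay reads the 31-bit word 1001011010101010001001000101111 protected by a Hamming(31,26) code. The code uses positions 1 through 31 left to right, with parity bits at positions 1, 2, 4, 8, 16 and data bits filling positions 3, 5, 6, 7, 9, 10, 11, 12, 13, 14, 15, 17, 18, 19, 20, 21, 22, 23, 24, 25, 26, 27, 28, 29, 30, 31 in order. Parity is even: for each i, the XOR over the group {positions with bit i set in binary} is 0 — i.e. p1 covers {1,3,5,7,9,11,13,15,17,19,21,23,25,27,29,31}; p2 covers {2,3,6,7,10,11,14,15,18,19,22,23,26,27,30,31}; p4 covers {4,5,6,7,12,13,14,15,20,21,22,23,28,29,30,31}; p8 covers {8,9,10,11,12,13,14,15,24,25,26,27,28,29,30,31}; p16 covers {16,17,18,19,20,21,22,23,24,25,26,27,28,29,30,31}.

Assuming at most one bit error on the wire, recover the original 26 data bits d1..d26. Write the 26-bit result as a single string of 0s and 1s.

s1 (pos 1,3,5,7,9,11,13,15,17,19,21,23,25,27,29,31): 1⊕0⊕0⊕1⊕1⊕1⊕1⊕1⊕0⊕1⊕0⊕0⊕0⊕0⊕1⊕1 = 1
s2 (pos 2,3,6,7,10,11,14,15,18,19,22,23,26,27,30,31): 0⊕0⊕1⊕1⊕0⊕1⊕0⊕1⊕0⊕1⊕1⊕0⊕1⊕0⊕1⊕1 = 1
s4 (pos 4,5,6,7,12,13,14,15,20,21,22,23,28,29,30,31): 1⊕0⊕1⊕1⊕0⊕1⊕0⊕1⊕0⊕0⊕1⊕0⊕1⊕1⊕1⊕1 = 0
s8 (pos 8,9,10,11,12,13,14,15,24,25,26,27,28,29,30,31): 0⊕1⊕0⊕1⊕0⊕1⊕0⊕1⊕0⊕0⊕1⊕0⊕1⊕1⊕1⊕1 = 1
s16 (pos 16,17,18,19,20,21,22,23,24,25,26,27,28,29,30,31): 0⊕0⊕0⊕1⊕0⊕0⊕1⊕0⊕0⊕0⊕1⊕0⊕1⊕1⊕1⊕1 = 1
Syndrome s16…s1 = 11011 → error at position 27.
Flip position 27: 1001011010101010001001000101111 → 1001011010101010001001000111111
Read data bits from positions 3,5,6,7,9,10,11,12,13,14,15,17,18,19,20,21,22,23,24,25,26,27,28,29,30,31: 00111010101001001000111111

00111010101001001000111111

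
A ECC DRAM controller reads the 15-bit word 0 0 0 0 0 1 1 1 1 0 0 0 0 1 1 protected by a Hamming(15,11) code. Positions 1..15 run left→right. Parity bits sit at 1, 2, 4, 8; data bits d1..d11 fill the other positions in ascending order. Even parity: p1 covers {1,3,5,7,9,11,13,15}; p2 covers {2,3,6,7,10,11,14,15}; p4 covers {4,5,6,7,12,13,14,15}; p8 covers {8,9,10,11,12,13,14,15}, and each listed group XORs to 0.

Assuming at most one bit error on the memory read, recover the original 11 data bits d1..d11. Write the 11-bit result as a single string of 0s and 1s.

s1 (pos 1,3,5,7,9,11,13,15): 0⊕0⊕0⊕1⊕1⊕0⊕0⊕1 = 1
s2 (pos 2,3,6,7,10,11,14,15): 0⊕0⊕1⊕1⊕0⊕0⊕1⊕1 = 0
s4 (pos 4,5,6,7,12,13,14,15): 0⊕0⊕1⊕1⊕0⊕0⊕1⊕1 = 0
s8 (pos 8,9,10,11,12,13,14,15): 1⊕1⊕0⊕0⊕0⊕0⊕1⊕1 = 0
Syndrome s8…s1 = 0001 → error at position 1.
Flip position 1: 000001111000011 → 100001111000011
Read data bits from positions 3,5,6,7,9,10,11,12,13,14,15: 00111000011

00111000011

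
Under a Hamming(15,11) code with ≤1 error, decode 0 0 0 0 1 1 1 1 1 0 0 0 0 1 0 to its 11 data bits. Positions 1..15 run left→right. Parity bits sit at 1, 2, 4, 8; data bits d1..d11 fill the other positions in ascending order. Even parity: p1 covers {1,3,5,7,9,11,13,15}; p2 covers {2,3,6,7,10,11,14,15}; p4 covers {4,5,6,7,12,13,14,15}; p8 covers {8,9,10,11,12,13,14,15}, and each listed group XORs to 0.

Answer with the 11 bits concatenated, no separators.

01111010010

s1 (pos 1,3,5,7,9,11,13,15): 0⊕0⊕1⊕1⊕1⊕0⊕0⊕0 = 1
s2 (pos 2,3,6,7,10,11,14,15): 0⊕0⊕1⊕1⊕0⊕0⊕1⊕0 = 1
s4 (pos 4,5,6,7,12,13,14,15): 0⊕1⊕1⊕1⊕0⊕0⊕1⊕0 = 0
s8 (pos 8,9,10,11,12,13,14,15): 1⊕1⊕0⊕0⊕0⊕0⊕1⊕0 = 1
Syndrome s8…s1 = 1011 → error at position 11.
Flip position 11: 000011111000010 → 000011111010010
Read data bits from positions 3,5,6,7,9,10,11,12,13,14,15: 01111010010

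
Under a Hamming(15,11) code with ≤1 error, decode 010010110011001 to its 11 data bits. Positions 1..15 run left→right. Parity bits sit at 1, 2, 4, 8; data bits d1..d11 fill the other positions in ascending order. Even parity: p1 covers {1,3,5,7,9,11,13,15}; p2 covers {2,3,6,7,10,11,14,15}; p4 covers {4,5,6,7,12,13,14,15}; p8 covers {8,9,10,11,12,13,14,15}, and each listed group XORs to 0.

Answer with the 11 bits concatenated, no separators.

01010011001

s1 (pos 1,3,5,7,9,11,13,15): 0⊕0⊕1⊕1⊕0⊕1⊕0⊕1 = 0
s2 (pos 2,3,6,7,10,11,14,15): 1⊕0⊕0⊕1⊕0⊕1⊕0⊕1 = 0
s4 (pos 4,5,6,7,12,13,14,15): 0⊕1⊕0⊕1⊕1⊕0⊕0⊕1 = 0
s8 (pos 8,9,10,11,12,13,14,15): 1⊕0⊕0⊕1⊕1⊕0⊕0⊕1 = 0
Syndrome s8…s1 = 0000 → no error.
Read data bits from positions 3,5,6,7,9,10,11,12,13,14,15: 01010011001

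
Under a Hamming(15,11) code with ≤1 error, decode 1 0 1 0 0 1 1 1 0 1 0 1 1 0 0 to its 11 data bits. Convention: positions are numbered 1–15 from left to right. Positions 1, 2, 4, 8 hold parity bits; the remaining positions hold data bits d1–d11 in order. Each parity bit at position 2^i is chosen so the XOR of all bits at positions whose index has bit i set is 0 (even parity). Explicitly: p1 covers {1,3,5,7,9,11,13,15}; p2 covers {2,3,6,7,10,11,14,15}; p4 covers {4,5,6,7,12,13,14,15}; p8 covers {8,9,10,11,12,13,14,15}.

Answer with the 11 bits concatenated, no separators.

10110101100

s1 (pos 1,3,5,7,9,11,13,15): 1⊕1⊕0⊕1⊕0⊕0⊕1⊕0 = 0
s2 (pos 2,3,6,7,10,11,14,15): 0⊕1⊕1⊕1⊕1⊕0⊕0⊕0 = 0
s4 (pos 4,5,6,7,12,13,14,15): 0⊕0⊕1⊕1⊕1⊕1⊕0⊕0 = 0
s8 (pos 8,9,10,11,12,13,14,15): 1⊕0⊕1⊕0⊕1⊕1⊕0⊕0 = 0
Syndrome s8…s1 = 0000 → no error.
Read data bits from positions 3,5,6,7,9,10,11,12,13,14,15: 10110101100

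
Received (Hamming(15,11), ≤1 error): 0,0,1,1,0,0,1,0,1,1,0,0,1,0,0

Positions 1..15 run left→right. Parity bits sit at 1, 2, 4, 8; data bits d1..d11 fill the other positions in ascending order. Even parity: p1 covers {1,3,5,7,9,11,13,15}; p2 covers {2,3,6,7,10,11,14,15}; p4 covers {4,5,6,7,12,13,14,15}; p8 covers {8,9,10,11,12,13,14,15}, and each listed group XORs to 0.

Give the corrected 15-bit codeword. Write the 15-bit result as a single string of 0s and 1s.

s1 (pos 1,3,5,7,9,11,13,15): 0⊕1⊕0⊕1⊕1⊕0⊕1⊕0 = 0
s2 (pos 2,3,6,7,10,11,14,15): 0⊕1⊕0⊕1⊕1⊕0⊕0⊕0 = 1
s4 (pos 4,5,6,7,12,13,14,15): 1⊕0⊕0⊕1⊕0⊕1⊕0⊕0 = 1
s8 (pos 8,9,10,11,12,13,14,15): 0⊕1⊕1⊕0⊕0⊕1⊕0⊕0 = 1
Syndrome s8…s1 = 1110 → error at position 14.
Flip position 14: 001100101100100 → 001100101100110

001100101100110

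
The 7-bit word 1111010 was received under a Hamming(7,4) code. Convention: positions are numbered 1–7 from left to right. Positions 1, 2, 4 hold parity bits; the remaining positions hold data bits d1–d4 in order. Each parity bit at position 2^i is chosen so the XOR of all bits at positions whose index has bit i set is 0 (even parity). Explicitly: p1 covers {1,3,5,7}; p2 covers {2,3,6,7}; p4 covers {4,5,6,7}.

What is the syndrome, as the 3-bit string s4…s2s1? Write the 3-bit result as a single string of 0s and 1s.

010

s1 (pos 1,3,5,7): 1⊕1⊕0⊕0 = 0
s2 (pos 2,3,6,7): 1⊕1⊕1⊕0 = 1
s4 (pos 4,5,6,7): 1⊕0⊕1⊕0 = 0
Syndrome s4…s1 = 010 → error at position 2.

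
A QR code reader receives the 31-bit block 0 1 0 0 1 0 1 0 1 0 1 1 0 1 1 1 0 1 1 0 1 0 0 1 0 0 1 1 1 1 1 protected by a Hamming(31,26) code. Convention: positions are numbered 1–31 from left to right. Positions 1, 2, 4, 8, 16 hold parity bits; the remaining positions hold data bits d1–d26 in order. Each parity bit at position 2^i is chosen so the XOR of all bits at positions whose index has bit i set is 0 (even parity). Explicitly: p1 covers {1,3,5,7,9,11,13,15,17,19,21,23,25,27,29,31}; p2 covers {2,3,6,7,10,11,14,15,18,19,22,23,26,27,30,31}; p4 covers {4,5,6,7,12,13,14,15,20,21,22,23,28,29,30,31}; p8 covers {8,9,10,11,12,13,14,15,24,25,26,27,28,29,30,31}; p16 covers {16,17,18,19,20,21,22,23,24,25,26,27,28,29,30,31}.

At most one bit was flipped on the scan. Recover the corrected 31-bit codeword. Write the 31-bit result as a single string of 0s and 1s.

0100101110110111011010010011111

s1 (pos 1,3,5,7,9,11,13,15,17,19,21,23,25,27,29,31): 0⊕0⊕1⊕1⊕1⊕1⊕0⊕1⊕0⊕1⊕1⊕0⊕0⊕1⊕1⊕1 = 0
s2 (pos 2,3,6,7,10,11,14,15,18,19,22,23,26,27,30,31): 1⊕0⊕0⊕1⊕0⊕1⊕1⊕1⊕1⊕1⊕0⊕0⊕0⊕1⊕1⊕1 = 0
s4 (pos 4,5,6,7,12,13,14,15,20,21,22,23,28,29,30,31): 0⊕1⊕0⊕1⊕1⊕0⊕1⊕1⊕0⊕1⊕0⊕0⊕1⊕1⊕1⊕1 = 0
s8 (pos 8,9,10,11,12,13,14,15,24,25,26,27,28,29,30,31): 0⊕1⊕0⊕1⊕1⊕0⊕1⊕1⊕1⊕0⊕0⊕1⊕1⊕1⊕1⊕1 = 1
s16 (pos 16,17,18,19,20,21,22,23,24,25,26,27,28,29,30,31): 1⊕0⊕1⊕1⊕0⊕1⊕0⊕0⊕1⊕0⊕0⊕1⊕1⊕1⊕1⊕1 = 0
Syndrome s16…s1 = 01000 → error at position 8.
Flip position 8: 0100101010110111011010010011111 → 0100101110110111011010010011111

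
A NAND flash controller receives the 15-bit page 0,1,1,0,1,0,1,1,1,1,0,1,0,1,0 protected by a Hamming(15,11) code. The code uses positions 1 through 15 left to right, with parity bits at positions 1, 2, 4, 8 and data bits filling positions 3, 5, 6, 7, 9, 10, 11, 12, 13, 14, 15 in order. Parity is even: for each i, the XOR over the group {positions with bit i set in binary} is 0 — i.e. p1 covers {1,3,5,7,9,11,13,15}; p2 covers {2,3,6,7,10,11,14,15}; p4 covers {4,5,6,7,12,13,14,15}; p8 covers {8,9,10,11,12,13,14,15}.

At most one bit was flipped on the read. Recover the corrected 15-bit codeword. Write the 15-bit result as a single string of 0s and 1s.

s1 (pos 1,3,5,7,9,11,13,15): 0⊕1⊕1⊕1⊕1⊕0⊕0⊕0 = 0
s2 (pos 2,3,6,7,10,11,14,15): 1⊕1⊕0⊕1⊕1⊕0⊕1⊕0 = 1
s4 (pos 4,5,6,7,12,13,14,15): 0⊕1⊕0⊕1⊕1⊕0⊕1⊕0 = 0
s8 (pos 8,9,10,11,12,13,14,15): 1⊕1⊕1⊕0⊕1⊕0⊕1⊕0 = 1
Syndrome s8…s1 = 1010 → error at position 10.
Flip position 10: 011010111101010 → 011010111001010

011010111001010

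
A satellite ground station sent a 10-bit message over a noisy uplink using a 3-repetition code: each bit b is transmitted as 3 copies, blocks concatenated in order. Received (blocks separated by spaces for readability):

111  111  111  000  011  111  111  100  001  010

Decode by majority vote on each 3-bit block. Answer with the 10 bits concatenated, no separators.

Block 1 (111): 3 ones → 1
Block 2 (111): 3 ones → 1
Block 3 (111): 3 ones → 1
Block 4 (000): 0 ones → 0
Block 5 (011): 2 ones → 1
Block 6 (111): 3 ones → 1
Block 7 (111): 3 ones → 1
Block 8 (100): 1 one → 0
Block 9 (001): 1 one → 0
Block 10 (010): 1 one → 0

1110111000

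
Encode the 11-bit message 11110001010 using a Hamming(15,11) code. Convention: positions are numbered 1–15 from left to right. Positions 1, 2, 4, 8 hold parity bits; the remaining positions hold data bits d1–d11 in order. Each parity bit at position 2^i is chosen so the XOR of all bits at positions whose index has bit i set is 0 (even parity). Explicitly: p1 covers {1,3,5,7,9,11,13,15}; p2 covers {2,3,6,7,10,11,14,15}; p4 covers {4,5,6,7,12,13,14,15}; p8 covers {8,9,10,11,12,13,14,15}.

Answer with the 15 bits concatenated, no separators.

Place data at non-parity positions: p1 p2 1 p4 1 1 1 p8 0 0 0 1 0 1 0
p1 (pos 1,3,5,7,9,11,13,15): XOR of data positions = 1⊕1⊕1⊕0⊕0⊕0⊕0 = 1
p2 (pos 2,3,6,7,10,11,14,15): XOR of data positions = 1⊕1⊕1⊕0⊕0⊕1⊕0 = 0
p4 (pos 4,5,6,7,12,13,14,15): XOR of data positions = 1⊕1⊕1⊕1⊕0⊕1⊕0 = 1
p8 (pos 8,9,10,11,12,13,14,15): XOR of data positions = 0⊕0⊕0⊕1⊕0⊕1⊕0 = 0
Codeword: 101111100001010

101111100001010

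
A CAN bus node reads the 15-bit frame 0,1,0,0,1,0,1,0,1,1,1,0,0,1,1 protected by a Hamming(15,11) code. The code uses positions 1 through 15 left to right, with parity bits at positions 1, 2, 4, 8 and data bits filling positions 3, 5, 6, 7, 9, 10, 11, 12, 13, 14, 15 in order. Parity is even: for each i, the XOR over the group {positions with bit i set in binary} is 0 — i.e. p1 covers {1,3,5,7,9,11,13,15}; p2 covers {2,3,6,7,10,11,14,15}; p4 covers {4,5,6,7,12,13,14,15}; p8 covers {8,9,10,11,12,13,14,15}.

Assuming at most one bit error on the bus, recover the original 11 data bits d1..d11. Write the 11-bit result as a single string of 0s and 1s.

01010110011

s1 (pos 1,3,5,7,9,11,13,15): 0⊕0⊕1⊕1⊕1⊕1⊕0⊕1 = 1
s2 (pos 2,3,6,7,10,11,14,15): 1⊕0⊕0⊕1⊕1⊕1⊕1⊕1 = 0
s4 (pos 4,5,6,7,12,13,14,15): 0⊕1⊕0⊕1⊕0⊕0⊕1⊕1 = 0
s8 (pos 8,9,10,11,12,13,14,15): 0⊕1⊕1⊕1⊕0⊕0⊕1⊕1 = 1
Syndrome s8…s1 = 1001 → error at position 9.
Flip position 9: 010010101110011 → 010010100110011
Read data bits from positions 3,5,6,7,9,10,11,12,13,14,15: 01010110011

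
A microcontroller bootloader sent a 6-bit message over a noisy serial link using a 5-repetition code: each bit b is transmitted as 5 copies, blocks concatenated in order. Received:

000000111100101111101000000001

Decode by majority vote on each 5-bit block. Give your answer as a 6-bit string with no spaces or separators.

Block 1 (00000): 0 ones → 0
Block 2 (01111): 4 ones → 1
Block 3 (00101): 2 ones → 0
Block 4 (11110): 4 ones → 1
Block 5 (10000): 1 one → 0
Block 6 (00001): 1 one → 0

010100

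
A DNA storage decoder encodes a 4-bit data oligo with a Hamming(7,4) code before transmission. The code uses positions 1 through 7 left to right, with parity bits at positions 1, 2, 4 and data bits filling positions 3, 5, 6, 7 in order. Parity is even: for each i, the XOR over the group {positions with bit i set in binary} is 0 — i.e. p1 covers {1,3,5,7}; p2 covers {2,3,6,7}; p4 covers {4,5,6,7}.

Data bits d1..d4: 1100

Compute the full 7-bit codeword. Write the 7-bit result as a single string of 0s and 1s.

Place data at non-parity positions: p1 p2 1 p4 1 0 0
p1 (pos 1,3,5,7): XOR of data positions = 1⊕1⊕0 = 0
p2 (pos 2,3,6,7): XOR of data positions = 1⊕0⊕0 = 1
p4 (pos 4,5,6,7): XOR of data positions = 1⊕0⊕0 = 1
Codeword: 0111100

0111100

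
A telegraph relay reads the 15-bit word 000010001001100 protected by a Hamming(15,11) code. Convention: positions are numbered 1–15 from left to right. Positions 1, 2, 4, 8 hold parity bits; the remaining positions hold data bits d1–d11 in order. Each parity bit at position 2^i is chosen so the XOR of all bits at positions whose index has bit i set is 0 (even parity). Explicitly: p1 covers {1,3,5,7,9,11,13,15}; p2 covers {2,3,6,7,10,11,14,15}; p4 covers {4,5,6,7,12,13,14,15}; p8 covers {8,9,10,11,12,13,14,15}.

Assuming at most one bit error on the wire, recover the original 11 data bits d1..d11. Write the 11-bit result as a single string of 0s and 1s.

01001001000

s1 (pos 1,3,5,7,9,11,13,15): 0⊕0⊕1⊕0⊕1⊕0⊕1⊕0 = 1
s2 (pos 2,3,6,7,10,11,14,15): 0⊕0⊕0⊕0⊕0⊕0⊕0⊕0 = 0
s4 (pos 4,5,6,7,12,13,14,15): 0⊕1⊕0⊕0⊕1⊕1⊕0⊕0 = 1
s8 (pos 8,9,10,11,12,13,14,15): 0⊕1⊕0⊕0⊕1⊕1⊕0⊕0 = 1
Syndrome s8…s1 = 1101 → error at position 13.
Flip position 13: 000010001001100 → 000010001001000
Read data bits from positions 3,5,6,7,9,10,11,12,13,14,15: 01001001000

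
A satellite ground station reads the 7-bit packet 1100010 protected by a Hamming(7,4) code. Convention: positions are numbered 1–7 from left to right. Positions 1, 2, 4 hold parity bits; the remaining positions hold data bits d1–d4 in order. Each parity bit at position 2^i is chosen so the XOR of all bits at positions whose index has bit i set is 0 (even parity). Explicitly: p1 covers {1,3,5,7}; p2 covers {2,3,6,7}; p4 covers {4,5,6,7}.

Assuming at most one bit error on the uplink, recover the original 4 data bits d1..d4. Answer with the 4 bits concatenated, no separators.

s1 (pos 1,3,5,7): 1⊕0⊕0⊕0 = 1
s2 (pos 2,3,6,7): 1⊕0⊕1⊕0 = 0
s4 (pos 4,5,6,7): 0⊕0⊕1⊕0 = 1
Syndrome s4…s1 = 101 → error at position 5.
Flip position 5: 1100010 → 1100110
Read data bits from positions 3,5,6,7: 0110

0110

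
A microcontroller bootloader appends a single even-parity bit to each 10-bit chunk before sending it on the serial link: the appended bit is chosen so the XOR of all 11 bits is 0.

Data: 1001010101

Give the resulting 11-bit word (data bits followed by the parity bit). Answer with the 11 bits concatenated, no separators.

10010101011

XOR of the 10 data bits: 1⊕0⊕0⊕1⊕0⊕1⊕0⊕1⊕0⊕1 = 1
Parity bit = 1 (so all 11 bits XOR to 0).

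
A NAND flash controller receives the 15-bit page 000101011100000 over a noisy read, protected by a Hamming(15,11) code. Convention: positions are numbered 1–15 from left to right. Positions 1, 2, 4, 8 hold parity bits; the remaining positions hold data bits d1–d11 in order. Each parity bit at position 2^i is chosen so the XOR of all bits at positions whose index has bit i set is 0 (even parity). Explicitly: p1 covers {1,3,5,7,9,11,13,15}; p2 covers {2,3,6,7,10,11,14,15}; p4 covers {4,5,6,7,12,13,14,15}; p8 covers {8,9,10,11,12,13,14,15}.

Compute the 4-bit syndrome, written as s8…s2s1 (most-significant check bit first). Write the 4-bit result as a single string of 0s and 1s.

s1 (pos 1,3,5,7,9,11,13,15): 0⊕0⊕0⊕0⊕1⊕0⊕0⊕0 = 1
s2 (pos 2,3,6,7,10,11,14,15): 0⊕0⊕1⊕0⊕1⊕0⊕0⊕0 = 0
s4 (pos 4,5,6,7,12,13,14,15): 1⊕0⊕1⊕0⊕0⊕0⊕0⊕0 = 0
s8 (pos 8,9,10,11,12,13,14,15): 1⊕1⊕1⊕0⊕0⊕0⊕0⊕0 = 1
Syndrome s8…s1 = 1001 → error at position 9.

1001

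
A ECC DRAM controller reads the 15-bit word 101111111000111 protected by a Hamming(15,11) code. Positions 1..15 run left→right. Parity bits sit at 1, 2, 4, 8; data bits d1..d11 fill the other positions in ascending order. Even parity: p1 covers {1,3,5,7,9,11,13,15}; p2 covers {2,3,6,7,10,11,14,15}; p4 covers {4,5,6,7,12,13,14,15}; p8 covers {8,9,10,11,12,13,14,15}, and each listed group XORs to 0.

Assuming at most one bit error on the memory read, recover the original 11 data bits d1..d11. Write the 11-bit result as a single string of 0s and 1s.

s1 (pos 1,3,5,7,9,11,13,15): 1⊕1⊕1⊕1⊕1⊕0⊕1⊕1 = 1
s2 (pos 2,3,6,7,10,11,14,15): 0⊕1⊕1⊕1⊕0⊕0⊕1⊕1 = 1
s4 (pos 4,5,6,7,12,13,14,15): 1⊕1⊕1⊕1⊕0⊕1⊕1⊕1 = 1
s8 (pos 8,9,10,11,12,13,14,15): 1⊕1⊕0⊕0⊕0⊕1⊕1⊕1 = 1
Syndrome s8…s1 = 1111 → error at position 15.
Flip position 15: 101111111000111 → 101111111000110
Read data bits from positions 3,5,6,7,9,10,11,12,13,14,15: 11111000110

11111000110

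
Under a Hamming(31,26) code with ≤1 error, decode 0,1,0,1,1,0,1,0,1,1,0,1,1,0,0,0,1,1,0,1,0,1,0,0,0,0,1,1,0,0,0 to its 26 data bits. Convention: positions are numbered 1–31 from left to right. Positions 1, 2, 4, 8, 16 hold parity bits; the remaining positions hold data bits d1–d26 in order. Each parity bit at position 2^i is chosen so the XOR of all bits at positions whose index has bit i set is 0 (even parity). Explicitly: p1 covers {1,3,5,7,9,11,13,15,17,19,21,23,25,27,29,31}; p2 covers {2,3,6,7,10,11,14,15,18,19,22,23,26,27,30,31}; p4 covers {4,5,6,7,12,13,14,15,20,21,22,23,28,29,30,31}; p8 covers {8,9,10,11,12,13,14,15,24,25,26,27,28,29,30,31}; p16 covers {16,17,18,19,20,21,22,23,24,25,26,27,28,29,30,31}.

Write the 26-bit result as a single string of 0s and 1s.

01011101100110101000011000

s1 (pos 1,3,5,7,9,11,13,15,17,19,21,23,25,27,29,31): 0⊕0⊕1⊕1⊕1⊕0⊕1⊕0⊕1⊕0⊕0⊕0⊕0⊕1⊕0⊕0 = 0
s2 (pos 2,3,6,7,10,11,14,15,18,19,22,23,26,27,30,31): 1⊕0⊕0⊕1⊕1⊕0⊕0⊕0⊕1⊕0⊕1⊕0⊕0⊕1⊕0⊕0 = 0
s4 (pos 4,5,6,7,12,13,14,15,20,21,22,23,28,29,30,31): 1⊕1⊕0⊕1⊕1⊕1⊕0⊕0⊕1⊕0⊕1⊕0⊕1⊕0⊕0⊕0 = 0
s8 (pos 8,9,10,11,12,13,14,15,24,25,26,27,28,29,30,31): 0⊕1⊕1⊕0⊕1⊕1⊕0⊕0⊕0⊕0⊕0⊕1⊕1⊕0⊕0⊕0 = 0
s16 (pos 16,17,18,19,20,21,22,23,24,25,26,27,28,29,30,31): 0⊕1⊕1⊕0⊕1⊕0⊕1⊕0⊕0⊕0⊕0⊕1⊕1⊕0⊕0⊕0 = 0
Syndrome s16…s1 = 00000 → no error.
Read data bits from positions 3,5,6,7,9,10,11,12,13,14,15,17,18,19,20,21,22,23,24,25,26,27,28,29,30,31: 01011101100110101000011000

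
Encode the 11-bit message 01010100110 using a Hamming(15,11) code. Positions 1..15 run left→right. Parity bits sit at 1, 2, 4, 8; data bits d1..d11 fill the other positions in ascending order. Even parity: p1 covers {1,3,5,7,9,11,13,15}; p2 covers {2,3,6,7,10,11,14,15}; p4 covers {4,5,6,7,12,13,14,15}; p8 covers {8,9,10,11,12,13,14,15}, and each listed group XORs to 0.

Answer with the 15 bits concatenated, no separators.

Place data at non-parity positions: p1 p2 0 p4 1 0 1 p8 0 1 0 0 1 1 0
p1 (pos 1,3,5,7,9,11,13,15): XOR of data positions = 0⊕1⊕1⊕0⊕0⊕1⊕0 = 1
p2 (pos 2,3,6,7,10,11,14,15): XOR of data positions = 0⊕0⊕1⊕1⊕0⊕1⊕0 = 1
p4 (pos 4,5,6,7,12,13,14,15): XOR of data positions = 1⊕0⊕1⊕0⊕1⊕1⊕0 = 0
p8 (pos 8,9,10,11,12,13,14,15): XOR of data positions = 0⊕1⊕0⊕0⊕1⊕1⊕0 = 1
Codeword: 110010110100110

110010110100110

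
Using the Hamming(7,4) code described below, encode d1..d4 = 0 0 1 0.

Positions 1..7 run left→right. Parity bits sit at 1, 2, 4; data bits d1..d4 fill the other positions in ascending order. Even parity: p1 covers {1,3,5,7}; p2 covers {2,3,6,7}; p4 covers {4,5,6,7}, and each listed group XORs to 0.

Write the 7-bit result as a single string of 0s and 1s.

Place data at non-parity positions: p1 p2 0 p4 0 1 0
p1 (pos 1,3,5,7): XOR of data positions = 0⊕0⊕0 = 0
p2 (pos 2,3,6,7): XOR of data positions = 0⊕1⊕0 = 1
p4 (pos 4,5,6,7): XOR of data positions = 0⊕1⊕0 = 1
Codeword: 0101010

0101010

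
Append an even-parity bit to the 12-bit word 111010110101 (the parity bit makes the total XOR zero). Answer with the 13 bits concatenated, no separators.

1110101101010

XOR of the 12 data bits: 1⊕1⊕1⊕0⊕1⊕0⊕1⊕1⊕0⊕1⊕0⊕1 = 0
Parity bit = 0 (so all 13 bits XOR to 0).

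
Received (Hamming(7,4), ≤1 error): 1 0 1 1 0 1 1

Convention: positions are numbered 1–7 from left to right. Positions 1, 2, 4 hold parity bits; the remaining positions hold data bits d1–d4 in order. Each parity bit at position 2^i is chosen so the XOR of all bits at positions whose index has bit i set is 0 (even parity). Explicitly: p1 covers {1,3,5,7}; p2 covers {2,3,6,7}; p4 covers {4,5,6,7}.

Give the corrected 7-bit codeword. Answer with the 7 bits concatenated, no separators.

1011010

s1 (pos 1,3,5,7): 1⊕1⊕0⊕1 = 1
s2 (pos 2,3,6,7): 0⊕1⊕1⊕1 = 1
s4 (pos 4,5,6,7): 1⊕0⊕1⊕1 = 1
Syndrome s4…s1 = 111 → error at position 7.
Flip position 7: 1011011 → 1011010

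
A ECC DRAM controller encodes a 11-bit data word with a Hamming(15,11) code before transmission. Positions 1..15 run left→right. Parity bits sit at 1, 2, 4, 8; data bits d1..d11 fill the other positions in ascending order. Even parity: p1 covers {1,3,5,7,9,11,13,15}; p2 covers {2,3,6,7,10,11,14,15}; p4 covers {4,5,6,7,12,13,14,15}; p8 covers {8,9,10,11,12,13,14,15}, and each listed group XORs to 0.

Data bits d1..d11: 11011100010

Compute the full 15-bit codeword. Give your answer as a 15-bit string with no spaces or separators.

001110111100010

Place data at non-parity positions: p1 p2 1 p4 1 0 1 p8 1 1 0 0 0 1 0
p1 (pos 1,3,5,7,9,11,13,15): XOR of data positions = 1⊕1⊕1⊕1⊕0⊕0⊕0 = 0
p2 (pos 2,3,6,7,10,11,14,15): XOR of data positions = 1⊕0⊕1⊕1⊕0⊕1⊕0 = 0
p4 (pos 4,5,6,7,12,13,14,15): XOR of data positions = 1⊕0⊕1⊕0⊕0⊕1⊕0 = 1
p8 (pos 8,9,10,11,12,13,14,15): XOR of data positions = 1⊕1⊕0⊕0⊕0⊕1⊕0 = 1
Codeword: 001110111100010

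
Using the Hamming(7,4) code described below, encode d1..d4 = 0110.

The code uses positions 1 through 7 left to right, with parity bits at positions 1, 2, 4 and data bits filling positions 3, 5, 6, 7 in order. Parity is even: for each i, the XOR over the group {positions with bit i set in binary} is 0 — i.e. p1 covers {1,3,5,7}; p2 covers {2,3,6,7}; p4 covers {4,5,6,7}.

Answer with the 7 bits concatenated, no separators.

Place data at non-parity positions: p1 p2 0 p4 1 1 0
p1 (pos 1,3,5,7): XOR of data positions = 0⊕1⊕0 = 1
p2 (pos 2,3,6,7): XOR of data positions = 0⊕1⊕0 = 1
p4 (pos 4,5,6,7): XOR of data positions = 1⊕1⊕0 = 0
Codeword: 1100110

1100110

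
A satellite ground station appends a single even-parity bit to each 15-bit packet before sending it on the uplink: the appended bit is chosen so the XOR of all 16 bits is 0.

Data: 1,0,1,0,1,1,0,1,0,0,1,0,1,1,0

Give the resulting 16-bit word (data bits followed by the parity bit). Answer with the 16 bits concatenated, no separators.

1010110100101100

XOR of the 15 data bits: 1⊕0⊕1⊕0⊕1⊕1⊕0⊕1⊕0⊕0⊕1⊕0⊕1⊕1⊕0 = 0
Parity bit = 0 (so all 16 bits XOR to 0).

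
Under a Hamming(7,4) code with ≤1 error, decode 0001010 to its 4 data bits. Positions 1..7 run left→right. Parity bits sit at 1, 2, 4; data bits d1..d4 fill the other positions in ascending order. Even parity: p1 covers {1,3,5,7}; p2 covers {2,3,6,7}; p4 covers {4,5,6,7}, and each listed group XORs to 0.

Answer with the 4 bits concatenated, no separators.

s1 (pos 1,3,5,7): 0⊕0⊕0⊕0 = 0
s2 (pos 2,3,6,7): 0⊕0⊕1⊕0 = 1
s4 (pos 4,5,6,7): 1⊕0⊕1⊕0 = 0
Syndrome s4…s1 = 010 → error at position 2.
Flip position 2: 0001010 → 0101010
Read data bits from positions 3,5,6,7: 0010

0010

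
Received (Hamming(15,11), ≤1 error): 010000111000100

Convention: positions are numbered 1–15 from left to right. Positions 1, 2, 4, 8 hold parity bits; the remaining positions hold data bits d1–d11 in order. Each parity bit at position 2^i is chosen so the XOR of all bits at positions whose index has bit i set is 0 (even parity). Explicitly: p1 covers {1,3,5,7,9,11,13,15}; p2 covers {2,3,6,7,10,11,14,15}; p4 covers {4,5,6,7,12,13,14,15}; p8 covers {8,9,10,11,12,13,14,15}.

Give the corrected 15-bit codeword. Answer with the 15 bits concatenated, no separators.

s1 (pos 1,3,5,7,9,11,13,15): 0⊕0⊕0⊕1⊕1⊕0⊕1⊕0 = 1
s2 (pos 2,3,6,7,10,11,14,15): 1⊕0⊕0⊕1⊕0⊕0⊕0⊕0 = 0
s4 (pos 4,5,6,7,12,13,14,15): 0⊕0⊕0⊕1⊕0⊕1⊕0⊕0 = 0
s8 (pos 8,9,10,11,12,13,14,15): 1⊕1⊕0⊕0⊕0⊕1⊕0⊕0 = 1
Syndrome s8…s1 = 1001 → error at position 9.
Flip position 9: 010000111000100 → 010000110000100

010000110000100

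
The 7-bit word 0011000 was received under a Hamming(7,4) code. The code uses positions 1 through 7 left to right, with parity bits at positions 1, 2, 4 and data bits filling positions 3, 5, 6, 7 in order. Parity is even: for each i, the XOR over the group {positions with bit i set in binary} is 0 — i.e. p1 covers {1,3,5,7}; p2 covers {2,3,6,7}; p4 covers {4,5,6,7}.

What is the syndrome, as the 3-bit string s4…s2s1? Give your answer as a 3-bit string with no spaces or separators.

s1 (pos 1,3,5,7): 0⊕1⊕0⊕0 = 1
s2 (pos 2,3,6,7): 0⊕1⊕0⊕0 = 1
s4 (pos 4,5,6,7): 1⊕0⊕0⊕0 = 1
Syndrome s4…s1 = 111 → error at position 7.

111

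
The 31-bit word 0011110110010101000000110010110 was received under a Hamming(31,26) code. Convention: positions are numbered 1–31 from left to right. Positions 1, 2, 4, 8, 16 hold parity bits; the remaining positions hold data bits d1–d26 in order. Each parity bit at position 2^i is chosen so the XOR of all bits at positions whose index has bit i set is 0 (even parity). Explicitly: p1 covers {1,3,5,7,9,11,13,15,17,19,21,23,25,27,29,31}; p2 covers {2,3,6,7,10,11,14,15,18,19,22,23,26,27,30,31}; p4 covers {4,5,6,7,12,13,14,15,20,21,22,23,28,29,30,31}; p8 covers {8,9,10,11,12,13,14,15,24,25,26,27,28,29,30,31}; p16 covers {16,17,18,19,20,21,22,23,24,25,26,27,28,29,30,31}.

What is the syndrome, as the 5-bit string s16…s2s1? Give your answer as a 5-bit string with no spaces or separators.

s1 (pos 1,3,5,7,9,11,13,15,17,19,21,23,25,27,29,31): 0⊕1⊕1⊕0⊕1⊕0⊕0⊕0⊕0⊕0⊕0⊕1⊕0⊕1⊕1⊕0 = 0
s2 (pos 2,3,6,7,10,11,14,15,18,19,22,23,26,27,30,31): 0⊕1⊕1⊕0⊕0⊕0⊕1⊕0⊕0⊕0⊕0⊕1⊕0⊕1⊕1⊕0 = 0
s4 (pos 4,5,6,7,12,13,14,15,20,21,22,23,28,29,30,31): 1⊕1⊕1⊕0⊕1⊕0⊕1⊕0⊕0⊕0⊕0⊕1⊕0⊕1⊕1⊕0 = 0
s8 (pos 8,9,10,11,12,13,14,15,24,25,26,27,28,29,30,31): 1⊕1⊕0⊕0⊕1⊕0⊕1⊕0⊕1⊕0⊕0⊕1⊕0⊕1⊕1⊕0 = 0
s16 (pos 16,17,18,19,20,21,22,23,24,25,26,27,28,29,30,31): 1⊕0⊕0⊕0⊕0⊕0⊕0⊕1⊕1⊕0⊕0⊕1⊕0⊕1⊕1⊕0 = 0
Syndrome s16…s1 = 00000 → no error.

00000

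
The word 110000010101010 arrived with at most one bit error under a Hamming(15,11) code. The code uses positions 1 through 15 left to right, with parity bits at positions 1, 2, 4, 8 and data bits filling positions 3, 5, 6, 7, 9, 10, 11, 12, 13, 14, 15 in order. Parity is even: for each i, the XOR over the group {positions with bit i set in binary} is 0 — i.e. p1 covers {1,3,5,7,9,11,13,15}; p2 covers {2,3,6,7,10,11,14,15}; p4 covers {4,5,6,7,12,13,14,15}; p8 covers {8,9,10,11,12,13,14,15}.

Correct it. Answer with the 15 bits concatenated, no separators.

111000010101010

s1 (pos 1,3,5,7,9,11,13,15): 1⊕0⊕0⊕0⊕0⊕0⊕0⊕0 = 1
s2 (pos 2,3,6,7,10,11,14,15): 1⊕0⊕0⊕0⊕1⊕0⊕1⊕0 = 1
s4 (pos 4,5,6,7,12,13,14,15): 0⊕0⊕0⊕0⊕1⊕0⊕1⊕0 = 0
s8 (pos 8,9,10,11,12,13,14,15): 1⊕0⊕1⊕0⊕1⊕0⊕1⊕0 = 0
Syndrome s8…s1 = 0011 → error at position 3.
Flip position 3: 110000010101010 → 111000010101010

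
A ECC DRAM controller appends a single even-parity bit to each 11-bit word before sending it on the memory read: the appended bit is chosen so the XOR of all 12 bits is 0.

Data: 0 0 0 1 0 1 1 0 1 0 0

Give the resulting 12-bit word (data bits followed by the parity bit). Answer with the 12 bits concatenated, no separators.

XOR of the 11 data bits: 0⊕0⊕0⊕1⊕0⊕1⊕1⊕0⊕1⊕0⊕0 = 0
Parity bit = 0 (so all 12 bits XOR to 0).

000101101000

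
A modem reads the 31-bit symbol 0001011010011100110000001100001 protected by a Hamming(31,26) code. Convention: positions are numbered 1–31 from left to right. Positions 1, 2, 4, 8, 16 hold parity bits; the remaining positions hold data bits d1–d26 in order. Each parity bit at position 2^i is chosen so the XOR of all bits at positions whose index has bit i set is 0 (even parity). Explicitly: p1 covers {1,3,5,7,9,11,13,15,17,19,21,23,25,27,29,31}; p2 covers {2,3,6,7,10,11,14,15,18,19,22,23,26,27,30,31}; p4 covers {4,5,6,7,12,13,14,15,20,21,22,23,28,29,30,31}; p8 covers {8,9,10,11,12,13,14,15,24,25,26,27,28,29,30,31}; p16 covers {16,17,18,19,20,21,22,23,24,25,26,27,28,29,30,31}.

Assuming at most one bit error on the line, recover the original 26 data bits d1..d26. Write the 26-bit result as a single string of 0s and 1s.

00111001110110000001101001

s1 (pos 1,3,5,7,9,11,13,15,17,19,21,23,25,27,29,31): 0⊕0⊕0⊕1⊕1⊕0⊕1⊕0⊕1⊕0⊕0⊕0⊕1⊕0⊕0⊕1 = 0
s2 (pos 2,3,6,7,10,11,14,15,18,19,22,23,26,27,30,31): 0⊕0⊕1⊕1⊕0⊕0⊕1⊕0⊕1⊕0⊕0⊕0⊕1⊕0⊕0⊕1 = 0
s4 (pos 4,5,6,7,12,13,14,15,20,21,22,23,28,29,30,31): 1⊕0⊕1⊕1⊕1⊕1⊕1⊕0⊕0⊕0⊕0⊕0⊕0⊕0⊕0⊕1 = 1
s8 (pos 8,9,10,11,12,13,14,15,24,25,26,27,28,29,30,31): 0⊕1⊕0⊕0⊕1⊕1⊕1⊕0⊕0⊕1⊕1⊕0⊕0⊕0⊕0⊕1 = 1
s16 (pos 16,17,18,19,20,21,22,23,24,25,26,27,28,29,30,31): 0⊕1⊕1⊕0⊕0⊕0⊕0⊕0⊕0⊕1⊕1⊕0⊕0⊕0⊕0⊕1 = 1
Syndrome s16…s1 = 11100 → error at position 28.
Flip position 28: 0001011010011100110000001100001 → 0001011010011100110000001101001
Read data bits from positions 3,5,6,7,9,10,11,12,13,14,15,17,18,19,20,21,22,23,24,25,26,27,28,29,30,31: 00111001110110000001101001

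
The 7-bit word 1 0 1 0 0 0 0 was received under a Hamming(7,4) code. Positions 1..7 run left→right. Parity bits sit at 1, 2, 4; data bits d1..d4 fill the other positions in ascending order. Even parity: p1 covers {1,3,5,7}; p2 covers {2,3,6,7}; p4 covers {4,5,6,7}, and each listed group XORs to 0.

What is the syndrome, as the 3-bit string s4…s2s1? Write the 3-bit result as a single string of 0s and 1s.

s1 (pos 1,3,5,7): 1⊕1⊕0⊕0 = 0
s2 (pos 2,3,6,7): 0⊕1⊕0⊕0 = 1
s4 (pos 4,5,6,7): 0⊕0⊕0⊕0 = 0
Syndrome s4…s1 = 010 → error at position 2.

010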